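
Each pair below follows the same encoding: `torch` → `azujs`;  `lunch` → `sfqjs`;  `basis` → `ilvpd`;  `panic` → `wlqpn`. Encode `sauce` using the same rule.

Shifts by position in torch: pos 0: t→a (+7), pos 1: o→z (+11), pos 2: r→u (+3), pos 3: c→j (+7), pos 4: h→s (+11) — repeating every 3. The shifts repeat in a cycle of length 3: positions 0,1,… shift by +7, +11, +3, then the pattern repeats.
On sauce: s+7=z, a+11=l, u+3=x, c+7=j, e+11=p.

zlxjp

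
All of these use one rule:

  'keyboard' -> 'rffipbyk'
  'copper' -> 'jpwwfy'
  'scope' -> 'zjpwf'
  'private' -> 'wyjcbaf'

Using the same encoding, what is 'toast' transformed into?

Two shifts are in play — +1 for a/e/i/o/u, +7 for every other letter.
Applying it to toast: t(cons)+7=a, o(vowel)+1=p, a(vowel)+1=b, s(cons)+7=z, t(cons)+7=a.

apbza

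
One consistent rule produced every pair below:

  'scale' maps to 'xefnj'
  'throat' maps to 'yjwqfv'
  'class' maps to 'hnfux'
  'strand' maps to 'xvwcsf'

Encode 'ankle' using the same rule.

fppnj

Shifts by position in scale: pos 0: s→x (+5), pos 1: c→e (+2), pos 2: a→f (+5), pos 3: l→n (+2) — repeating every 2. It's a Vigenère-style cipher with numeric key [5,2]: position i shifts by key[i mod 2].
Applying it to ankle: a+5=f, n+2=p, k+5=p, l+2=n, e+5=j.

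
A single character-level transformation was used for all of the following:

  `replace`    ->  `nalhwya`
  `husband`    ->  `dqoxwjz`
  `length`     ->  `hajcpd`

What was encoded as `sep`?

wit

Each letter is shifted forward by 22 in the alphabet (a Caesar shift of +22).
Decoding sep: s−22=w, e−22=i, p−22=t.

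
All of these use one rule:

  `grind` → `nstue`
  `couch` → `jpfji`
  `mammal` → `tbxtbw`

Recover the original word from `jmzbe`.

cloud

Shifts by position in grind: pos 0: g→n (+7), pos 1: r→s (+1), pos 2: i→t (+11), pos 3: n→u (+7), pos 4: d→e (+1) — repeating every 3. It's a Vigenère-style cipher with numeric key [7,1,11]: position i shifts by key[i mod 3].
Undoing it on jmzbe: j−7=c, m−1=l, z−11=o, b−7=u, e−1=d.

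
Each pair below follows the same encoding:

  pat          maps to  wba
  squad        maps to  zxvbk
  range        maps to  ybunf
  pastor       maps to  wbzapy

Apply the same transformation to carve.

jbycf

The shift depends on letter class: consonant p→w is +7, but vowel a→b is +1. Two shifts are in play — +1 for a/e/i/o/u, +7 for every other letter.
On carve: c(cons)+7=j, a(vowel)+1=b, r(cons)+7=y, v(cons)+7=c, e(vowel)+1=f.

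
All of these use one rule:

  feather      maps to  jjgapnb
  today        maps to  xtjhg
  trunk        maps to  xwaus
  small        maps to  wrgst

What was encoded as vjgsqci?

The shift increases by 1 at each position, starting from +4: 4, 5, 6, ….
Decoding vjgsqci: v−4=r, j−5=e, g−6=a, s−7=l, q−8=i, c−9=t, i−10=y.

reality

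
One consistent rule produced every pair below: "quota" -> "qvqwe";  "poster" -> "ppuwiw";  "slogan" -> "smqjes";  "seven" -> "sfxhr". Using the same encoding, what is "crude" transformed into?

cswgi

In quota: q→q is +0, u→v is +1, o→q is +2, t→w is +3 — the shift increases by 1 each position. Each letter shifts forward by its position index (0, 1, 2, …) — the shift grows by one for each successive letter.
For crude: c+0=c, r+1=s, u+2=w, d+3=g, e+4=i.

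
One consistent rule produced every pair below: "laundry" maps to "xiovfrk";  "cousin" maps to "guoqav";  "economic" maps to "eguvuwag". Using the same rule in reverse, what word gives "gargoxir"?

circular

This is an affine cipher: with a=0,…,z=25, each position x becomes (25x+8) mod 26.
Undoing it on gargoxir: g(6)→25·(6−8)≡2=c; a(0)→25·(0−8)≡8=i; r(17)→25·(17−8)≡17=r; g(6)→25·(6−8)≡2=c; o(14)→25·(14−8)≡20=u; x(23)→25·(23−8)≡11=l; i(8)→25·(8−8)≡0=a; r(17)→25·(17−8)≡17=r (all mod 26).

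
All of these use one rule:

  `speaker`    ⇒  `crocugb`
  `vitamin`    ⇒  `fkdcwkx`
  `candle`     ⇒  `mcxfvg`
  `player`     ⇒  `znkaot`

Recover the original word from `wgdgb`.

meter

The shifts repeat in a cycle of length 2: positions 0,1,… shift by +10, +2, then the pattern repeats.
Decoding wgdgb: w−10=m, g−2=e, d−10=t, g−2=e, b−10=r.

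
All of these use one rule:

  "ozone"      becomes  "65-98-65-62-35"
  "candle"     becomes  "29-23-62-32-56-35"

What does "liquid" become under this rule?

56-47-71-83-47-32

With a=1..z=26, the number is 3·pos + 20.
Applying it to liquid: l=12→56, i=9→47, q=17→71, u=21→83, i=9→47, d=4→32.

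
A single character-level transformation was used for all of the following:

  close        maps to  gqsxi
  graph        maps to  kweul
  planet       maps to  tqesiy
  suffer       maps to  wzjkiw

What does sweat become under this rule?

wbifx

Shifts by position in close: pos 0: c→g (+4), pos 1: l→q (+5), pos 2: o→s (+4), pos 3: s→x (+5) — repeating every 2. It's a Vigenère-style cipher with numeric key [4,5]: position i shifts by key[i mod 2].
For sweat: s+4=w, w+5=b, e+4=i, a+5=f, t+4=x.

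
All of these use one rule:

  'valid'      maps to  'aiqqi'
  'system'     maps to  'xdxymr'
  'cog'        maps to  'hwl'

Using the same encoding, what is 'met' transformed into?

rmy

The rule splits by letter class: vowels +8, consonants +5.
On met: m(cons)+5=r, e(vowel)+8=m, t(cons)+5=y.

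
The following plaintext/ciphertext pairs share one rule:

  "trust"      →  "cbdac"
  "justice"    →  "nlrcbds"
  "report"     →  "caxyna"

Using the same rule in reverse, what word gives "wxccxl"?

cotton

The output letters match the input read backwards, each shifted +9: trust reversed is tsurt. Two steps: reverse the string, then apply a Caesar shift of +9.
Undoing it on wxccxl: shift back: w−9=n, x−9=o, c−9=t, c−9=t, x−9=o, l−9=c → nottoc; then reverse → cotton.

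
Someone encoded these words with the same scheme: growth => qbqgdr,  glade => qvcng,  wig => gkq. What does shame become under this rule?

Two shifts are in play — +2 for a/e/i/o/u, +10 for every other letter.
On shame: s(cons)+10=c, h(cons)+10=r, a(vowel)+2=c, m(cons)+10=w, e(vowel)+2=g.

crcwg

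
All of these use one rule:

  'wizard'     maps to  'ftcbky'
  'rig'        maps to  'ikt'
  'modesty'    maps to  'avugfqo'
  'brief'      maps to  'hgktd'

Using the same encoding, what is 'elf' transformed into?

hng

Two steps: reverse the string, then apply a Caesar shift of +2.
Applying it to elf: reverse → fle; then shift: f+2=h, l+2=n, e+2=g.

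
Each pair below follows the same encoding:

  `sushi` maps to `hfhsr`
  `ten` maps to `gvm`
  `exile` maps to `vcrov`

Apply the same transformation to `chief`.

xsrvu

Each pair mirrors across the alphabet (s↔h, u↔f, s↔h): positions sum to 25. Each letter is replaced by its mirror in the alphabet: a↔z, b↔y, c↔x, and so on (the Atbash cipher).
Applying it to chief: c↔x, h↔s, i↔r, e↔v, f↔u.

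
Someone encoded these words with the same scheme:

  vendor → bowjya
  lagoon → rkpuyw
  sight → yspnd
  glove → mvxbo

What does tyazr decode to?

A repeating key of period 3 is used — shifts +6, +10, +9 over and over.
Undoing it on tyazr: t−6=n, y−10=o, a−9=r, z−6=t, r−10=h.

north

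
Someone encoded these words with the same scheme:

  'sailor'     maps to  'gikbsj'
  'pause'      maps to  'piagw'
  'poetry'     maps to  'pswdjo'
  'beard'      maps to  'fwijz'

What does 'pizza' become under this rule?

pklli

s(18)→g(6) and a(0)→i(8) fit y≡23x+8 (mod 26); the inverse of 23 mod 26 is 17. This is an affine cipher: with a=0,…,z=25, each position x becomes (23x+8) mod 26.
On pizza: p(15)→23·15+8≡15=p; i(8)→23·8+8≡10=k; z(25)→23·25+8≡11=l; z(25)→23·25+8≡11=l; a(0)→23·0+8≡8=i (all mod 26).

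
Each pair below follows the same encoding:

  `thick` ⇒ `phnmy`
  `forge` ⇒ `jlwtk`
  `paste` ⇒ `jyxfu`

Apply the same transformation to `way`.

dfb

The word is reversed, then every letter is shifted forward by 5.
On way: reverse → yaw; then shift: y+5=d, a+5=f, w+5=b.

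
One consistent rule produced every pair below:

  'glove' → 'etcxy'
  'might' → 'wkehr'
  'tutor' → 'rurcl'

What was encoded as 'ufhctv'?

Treating letters as 0–25, the rule is x ↦ 3x + 12 (mod 26).
Undoing it on ufhctv: u(20)→9·(20−12)≡20=u; f(5)→9·(5−12)≡15=p; h(7)→9·(7−12)≡7=h; c(2)→9·(2−12)≡14=o; t(19)→9·(19−12)≡11=l; v(21)→9·(21−12)≡3=d (all mod 26).

uphold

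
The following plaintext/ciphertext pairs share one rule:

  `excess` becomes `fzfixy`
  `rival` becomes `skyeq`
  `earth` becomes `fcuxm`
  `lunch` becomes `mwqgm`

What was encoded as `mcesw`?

In excess: e→f is +1, x→z is +2, c→f is +3, e→i is +4 — the shift increases by 1 each position. Letter i (0-indexed) is shifted by i+1, so successive shifts are 1, 2, 3, ….
Undoing it on mcesw: m−1=l, c−2=a, e−3=b, s−4=o, w−5=r.

labor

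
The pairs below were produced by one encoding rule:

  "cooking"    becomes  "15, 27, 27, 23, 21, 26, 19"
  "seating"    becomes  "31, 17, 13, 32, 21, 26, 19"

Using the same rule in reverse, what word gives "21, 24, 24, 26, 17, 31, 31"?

c is letter #3 and maps to 15: an offset of 12. The number is (letter's place in the alphabet, a=1) + 12.
Undoing it on 21, 24, 24, 26, 17, 31, 31: 21→(21−12)÷1=9=i, 24→(24−12)÷1=12=l, 24→(24−12)÷1=12=l, 26→(26−12)÷1=14=n, 17→(17−12)÷1=5=e, 31→(31−12)÷1=19=s, 31→(31−12)÷1=19=s.

illness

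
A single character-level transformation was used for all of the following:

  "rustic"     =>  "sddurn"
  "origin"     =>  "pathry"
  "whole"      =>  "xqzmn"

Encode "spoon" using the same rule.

tyzpw

Shifts by position in rustic: pos 0: r→s (+1), pos 1: u→d (+9), pos 2: s→d (+11), pos 3: t→u (+1), pos 4: i→r (+9), pos 5: c→n (+11) — repeating every 3. The shifts repeat in a cycle of length 3: positions 0,1,… shift by +1, +9, +11, then the pattern repeats.
On spoon: s+1=t, p+9=y, o+11=z, o+1=p, n+9=w.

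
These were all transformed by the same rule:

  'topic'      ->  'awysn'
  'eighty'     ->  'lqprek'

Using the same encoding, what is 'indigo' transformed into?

In topic: t→a is +7, o→w is +8, p→y is +9, i→s is +10 — the shift increases by 1 each position. The shift increases by 1 at each position, starting from +7: 7, 8, 9, ….
For indigo: i+7=p, n+8=v, d+9=m, i+10=s, g+11=r, o+12=a.

pvmsra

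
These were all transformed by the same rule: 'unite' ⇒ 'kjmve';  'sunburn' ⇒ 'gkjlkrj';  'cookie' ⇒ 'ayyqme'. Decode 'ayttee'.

Treating letters as 0–25, the rule is x ↦ 15x + 22 (mod 26).
Reversing it on ayttee: a(0)→7·(0−22)≡2=c; y(24)→7·(24−22)≡14=o; t(19)→7·(19−22)≡5=f; t(19)→7·(19−22)≡5=f; e(4)→7·(4−22)≡4=e; e(4)→7·(4−22)≡4=e (all mod 26).

coffee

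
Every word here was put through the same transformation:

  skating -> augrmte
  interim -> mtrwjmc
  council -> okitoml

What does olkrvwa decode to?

clothes

s(18)→a(0) and k(10)→u(20) fit y≡17x+6 (mod 26); the inverse of 17 mod 26 is 23. This is an affine cipher: with a=0,…,z=25, each position x becomes (17x+6) mod 26.
Decoding olkrvwa: o(14)→23·(14−6)≡2=c; l(11)→23·(11−6)≡11=l; k(10)→23·(10−6)≡14=o; r(17)→23·(17−6)≡19=t; v(21)→23·(21−6)≡7=h; w(22)→23·(22−6)≡4=e; a(0)→23·(0−6)≡18=s (all mod 26).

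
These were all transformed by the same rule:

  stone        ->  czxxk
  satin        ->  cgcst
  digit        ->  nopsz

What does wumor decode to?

Shifts by position in stone: pos 0: s→c (+10), pos 1: t→z (+6), pos 2: o→x (+9), pos 3: n→x (+10), pos 4: e→k (+6) — repeating every 3. A repeating key of period 3 is used — shifts +10, +6, +9 over and over.
Reversing it on wumor: w−10=m, u−6=o, m−9=d, o−10=e, r−6=l.

model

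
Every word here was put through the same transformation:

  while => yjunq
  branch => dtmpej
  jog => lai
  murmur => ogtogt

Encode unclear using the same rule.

gpenqmt

The shift depends on letter class: consonant w→y is +2, but vowel i→u is +12. Vowels shift forward by 12 and consonants shift forward by 2.
Applying it to unclear: u(vowel)+12=g, n(cons)+2=p, c(cons)+2=e, l(cons)+2=n, e(vowel)+12=q, a(vowel)+12=m, r(cons)+2=t.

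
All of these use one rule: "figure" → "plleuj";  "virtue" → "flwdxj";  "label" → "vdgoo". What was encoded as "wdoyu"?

A repeating key of period 3 is used — shifts +10, +3, +5 over and over.
Undoing it on wdoyu: w−10=m, d−3=a, o−5=j, y−10=o, u−3=r.

major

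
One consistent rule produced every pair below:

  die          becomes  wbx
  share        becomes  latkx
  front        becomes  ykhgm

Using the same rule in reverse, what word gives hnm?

out

Each letter is shifted forward by 19 in the alphabet (a Caesar shift of +19).
Reversing it on hnm: h−19=o, n−19=u, m−19=t.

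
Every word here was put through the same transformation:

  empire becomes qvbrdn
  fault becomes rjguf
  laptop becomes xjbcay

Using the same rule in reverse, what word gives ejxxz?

salon

A repeating key of period 2 is used — shifts +12, +9 over and over.
Reversing it on ejxxz: e−12=s, j−9=a, x−12=l, x−9=o, z−12=n.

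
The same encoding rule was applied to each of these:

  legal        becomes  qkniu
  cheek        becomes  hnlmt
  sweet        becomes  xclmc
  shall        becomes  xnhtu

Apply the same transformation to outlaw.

Each letter shifts forward by (position + 5), i.e. 5, 6, 7, … — the shift grows by one for each successive letter.
For outlaw: o+5=t, u+6=a, t+7=a, l+8=t, a+9=j, w+10=g.

taatjg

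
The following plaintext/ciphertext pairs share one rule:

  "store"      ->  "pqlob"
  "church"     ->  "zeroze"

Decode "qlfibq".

Compare letters: s→p is +23, t→q is +23, o→l is +23 — a constant shift. Every letter moves 23 places later in the alphabet, wrapping around z→a.
Reversing it on qlfibq: q−23=t, l−23=o, f−23=i, i−23=l, b−23=e, q−23=t.

toilet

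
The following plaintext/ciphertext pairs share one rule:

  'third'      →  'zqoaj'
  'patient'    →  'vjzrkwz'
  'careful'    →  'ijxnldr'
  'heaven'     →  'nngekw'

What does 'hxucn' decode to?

booth

Shifts by position in third: pos 0: t→z (+6), pos 1: h→q (+9), pos 2: i→o (+6), pos 3: r→a (+9) — repeating every 2. A repeating key of period 2 is used — shifts +6, +9 over and over.
Reversing it on hxucn: h−6=b, x−9=o, u−6=o, c−9=t, n−6=h.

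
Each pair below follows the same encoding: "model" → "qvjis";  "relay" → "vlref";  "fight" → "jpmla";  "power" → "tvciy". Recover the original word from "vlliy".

It's a Vigenère-style cipher with numeric key [4,7,6]: position i shifts by key[i mod 3].
Reversing it on vlliy: v−4=r, l−7=e, l−6=f, i−4=e, y−7=r.

refer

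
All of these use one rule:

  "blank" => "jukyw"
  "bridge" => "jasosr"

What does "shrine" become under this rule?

In blank: b→j is +8, l→u is +9, a→k is +10, n→y is +11 — the shift increases by 1 each position. Each letter shifts forward by (position + 8), i.e. 8, 9, 10, … — the shift grows by one for each successive letter.
On shrine: s+8=a, h+9=q, r+10=b, i+11=t, n+12=z, e+13=r.

aqbtzr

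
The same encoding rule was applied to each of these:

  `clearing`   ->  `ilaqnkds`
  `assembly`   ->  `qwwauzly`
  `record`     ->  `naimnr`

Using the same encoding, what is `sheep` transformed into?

wbaav

Each letter's alphabet position (a=0..z=25) is mapped through 9·x+16 mod 26 — an affine cipher.
For sheep: s(18)→9·18+16≡22=w; h(7)→9·7+16≡1=b; e(4)→9·4+16≡0=a; e(4)→9·4+16≡0=a; p(15)→9·15+16≡21=v (all mod 26).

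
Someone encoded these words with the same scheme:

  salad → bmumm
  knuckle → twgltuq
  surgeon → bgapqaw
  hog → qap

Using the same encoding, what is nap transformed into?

wmy

Two shifts are in play — +12 for a/e/i/o/u, +9 for every other letter.
For nap: n(cons)+9=w, a(vowel)+12=m, p(cons)+9=y.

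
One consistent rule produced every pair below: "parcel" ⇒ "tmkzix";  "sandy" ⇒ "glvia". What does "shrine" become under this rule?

mvqzpa

The output letters match the input read backwards, each shifted +8: parcel reversed is lecrap. Read the word backwards and shift each letter +8.
On shrine: reverse → enirhs; then shift: e+8=m, n+8=v, i+8=q, r+8=z, h+8=p, s+8=a.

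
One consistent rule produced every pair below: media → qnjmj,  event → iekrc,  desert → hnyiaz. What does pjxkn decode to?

It's a Vigenère-style cipher with numeric key [4,9,6]: position i shifts by key[i mod 3].
Decoding pjxkn: p−4=l, j−9=a, x−6=r, k−4=g, n−9=e.

large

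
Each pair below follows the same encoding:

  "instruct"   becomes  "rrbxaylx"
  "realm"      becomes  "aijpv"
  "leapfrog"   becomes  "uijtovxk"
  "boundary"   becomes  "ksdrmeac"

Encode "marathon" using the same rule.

Shifts by position in instruct: pos 0: i→r (+9), pos 1: n→r (+4), pos 2: s→b (+9), pos 3: t→x (+4) — repeating every 2. It's a Vigenère-style cipher with numeric key [9,4]: position i shifts by key[i mod 2].
For marathon: m+9=v, a+4=e, r+9=a, a+4=e, t+9=c, h+4=l, o+9=x, n+4=r.

veaeclxr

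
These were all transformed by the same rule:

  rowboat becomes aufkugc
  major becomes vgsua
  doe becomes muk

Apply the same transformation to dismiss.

The shift depends on letter class: consonant r→a is +9, but vowel o→u is +6. The rule splits by letter class: vowels +6, consonants +9.
Applying it to dismiss: d(cons)+9=m, i(vowel)+6=o, s(cons)+9=b, m(cons)+9=v, i(vowel)+6=o, s(cons)+9=b, s(cons)+9=b.

mobvobb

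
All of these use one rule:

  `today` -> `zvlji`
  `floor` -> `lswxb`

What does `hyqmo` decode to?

bride

In today: t→z is +6, o→v is +7, d→l is +8, a→j is +9 — the shift increases by 1 each position. Each letter shifts forward by (position + 6), i.e. 6, 7, 8, … — the shift grows by one for each successive letter.
Undoing it on hyqmo: h−6=b, y−7=r, q−8=i, m−9=d, o−10=e.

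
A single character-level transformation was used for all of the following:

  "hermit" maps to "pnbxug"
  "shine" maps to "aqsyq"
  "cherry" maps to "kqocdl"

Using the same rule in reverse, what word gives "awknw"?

snack

In hermit: h→p is +8, e→n is +9, r→b is +10, m→x is +11 — the shift increases by 1 each position. Letter i (0-indexed) is shifted by i+8, so successive shifts are 8, 9, 10, ….
Decoding awknw: a−8=s, w−9=n, k−10=a, n−11=c, w−12=k.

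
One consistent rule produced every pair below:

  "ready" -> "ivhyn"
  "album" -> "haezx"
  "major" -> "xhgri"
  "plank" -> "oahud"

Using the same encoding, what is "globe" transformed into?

This is an affine cipher: with a=0,…,z=25, each position x becomes (23x+7) mod 26.
For globe: g(6)→23·6+7≡15=p; l(11)→23·11+7≡0=a; o(14)→23·14+7≡17=r; b(1)→23·1+7≡4=e; e(4)→23·4+7≡21=v (all mod 26).

parev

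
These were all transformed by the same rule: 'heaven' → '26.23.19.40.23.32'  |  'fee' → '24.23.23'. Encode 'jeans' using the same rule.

28.23.19.32.37

h is letter #8 and maps to 26: an offset of 18. The number is (letter's place in the alphabet, a=1) + 18.
For jeans: j=10→28, e=5→23, a=1→19, n=14→32, s=19→37.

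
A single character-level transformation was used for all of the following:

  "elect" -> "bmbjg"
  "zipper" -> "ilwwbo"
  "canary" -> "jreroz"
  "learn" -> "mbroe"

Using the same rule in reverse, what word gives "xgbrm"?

steal

e(4)→b(1) and l(11)→m(12) fit y≡9x+17 (mod 26); the inverse of 9 mod 26 is 3. Treating letters as 0–25, the rule is x ↦ 9x + 17 (mod 26).
Undoing it on xgbrm: x(23)→3·(23−17)≡18=s; g(6)→3·(6−17)≡19=t; b(1)→3·(1−17)≡4=e; r(17)→3·(17−17)≡0=a; m(12)→3·(12−17)≡11=l (all mod 26).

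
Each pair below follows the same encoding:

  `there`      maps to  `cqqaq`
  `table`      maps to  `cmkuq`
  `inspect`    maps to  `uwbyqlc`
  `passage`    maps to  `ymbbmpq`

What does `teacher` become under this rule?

The shift depends on letter class: consonant t→c is +9, but vowel e→q is +12. Vowels shift forward by 12 and consonants shift forward by 9.
For teacher: t(cons)+9=c, e(vowel)+12=q, a(vowel)+12=m, c(cons)+9=l, h(cons)+9=q, e(vowel)+12=q, r(cons)+9=a.

cqmlqqa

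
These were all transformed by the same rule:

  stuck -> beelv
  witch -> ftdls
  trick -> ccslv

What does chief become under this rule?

Shifts by position in stuck: pos 0: s→b (+9), pos 1: t→e (+11), pos 2: u→e (+10), pos 3: c→l (+9), pos 4: k→v (+11) — repeating every 3. A repeating key of period 3 is used — shifts +9, +11, +10 over and over.
For chief: c+9=l, h+11=s, i+10=s, e+9=n, f+11=q.

lssnq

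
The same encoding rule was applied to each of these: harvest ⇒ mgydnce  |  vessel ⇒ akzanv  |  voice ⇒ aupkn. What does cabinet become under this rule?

In harvest: h→m is +5, a→g is +6, r→y is +7, v→d is +8 — the shift increases by 1 each position. Each letter shifts forward by (position + 5), i.e. 5, 6, 7, … — the shift grows by one for each successive letter.
For cabinet: c+5=h, a+6=g, b+7=i, i+8=q, n+9=w, e+10=o, t+11=e.

hgiqwoe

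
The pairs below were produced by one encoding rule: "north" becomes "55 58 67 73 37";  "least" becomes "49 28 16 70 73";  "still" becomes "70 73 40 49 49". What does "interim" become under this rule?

40 55 73 28 67 40 52

n(#14)→55 and o(#15)→58: differences scale by 3, so n = 3·pos + 13. Each letter becomes 3×(its alphabet position, a=1..z=26) + 13.
Applying it to interim: i=9→40, n=14→55, t=20→73, e=5→28, r=18→67, i=9→40, m=13→52.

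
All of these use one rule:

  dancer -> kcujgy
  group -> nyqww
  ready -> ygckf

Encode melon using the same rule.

tgsqu

Two shifts are in play — +2 for a/e/i/o/u, +7 for every other letter.
Applying it to melon: m(cons)+7=t, e(vowel)+2=g, l(cons)+7=s, o(vowel)+2=q, n(cons)+7=u.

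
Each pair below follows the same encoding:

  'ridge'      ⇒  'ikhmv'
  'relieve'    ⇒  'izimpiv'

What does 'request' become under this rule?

Read the word backwards and shift each letter +4.
For request: reverse → tseuqer; then shift: t+4=x, s+4=w, e+4=i, u+4=y, q+4=u, e+4=i, r+4=v.

xwiyuiv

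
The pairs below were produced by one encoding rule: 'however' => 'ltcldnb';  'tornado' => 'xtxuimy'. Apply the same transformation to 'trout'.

xwubb

In however: h→l is +4, o→t is +5, w→c is +6, e→l is +7 — the shift increases by 1 each position. The shift increases by 1 at each position, starting from +4: 4, 5, 6, ….
Applying it to trout: t+4=x, r+5=w, o+6=u, u+7=b, t+8=b.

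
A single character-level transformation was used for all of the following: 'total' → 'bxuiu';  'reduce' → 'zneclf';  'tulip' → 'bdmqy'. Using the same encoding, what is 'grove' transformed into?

Shifts by position in total: pos 0: t→b (+8), pos 1: o→x (+9), pos 2: t→u (+1), pos 3: a→i (+8), pos 4: l→u (+9) — repeating every 3. The shifts repeat in a cycle of length 3: positions 0,1,… shift by +8, +9, +1, then the pattern repeats.
For grove: g+8=o, r+9=a, o+1=p, v+8=d, e+9=n.

oapdn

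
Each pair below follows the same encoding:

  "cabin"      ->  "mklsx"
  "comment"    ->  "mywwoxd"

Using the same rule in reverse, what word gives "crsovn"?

shield

Compare letters: c→m is +10, a→k is +10, b→l is +10 — a constant shift. This is a Caesar cipher with shift 10.
Undoing it on crsovn: c−10=s, r−10=h, s−10=i, o−10=e, v−10=l, n−10=d.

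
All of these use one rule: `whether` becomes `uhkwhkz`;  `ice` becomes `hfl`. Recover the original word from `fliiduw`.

Two steps: reverse the string, then apply a Caesar shift of +3.
Decoding fliiduw: shift back: f−3=c, l−3=i, i−3=f, i−3=f, d−3=a, u−3=r, w−3=t → ciffart; then reverse → traffic.

traffic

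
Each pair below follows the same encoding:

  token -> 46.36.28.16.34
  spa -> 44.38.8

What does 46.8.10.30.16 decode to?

table

With a=1..z=26, the number is 2·pos + 6.
Reversing it on 46.8.10.30.16: 46→(46−6)÷2=20=t, 8→(8−6)÷2=1=a, 10→(10−6)÷2=2=b, 30→(30−6)÷2=12=l, 16→(16−6)÷2=5=e.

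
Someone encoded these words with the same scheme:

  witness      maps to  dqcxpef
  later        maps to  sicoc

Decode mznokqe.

In witness: w→d is +7, i→q is +8, t→c is +9, n→x is +10 — the shift increases by 1 each position. The shift increases by 1 at each position, starting from +7: 7, 8, 9, ….
Reversing it on mznokqe: m−7=f, z−8=r, n−9=e, o−10=e, k−11=z, q−12=e, e−13=r.

freezer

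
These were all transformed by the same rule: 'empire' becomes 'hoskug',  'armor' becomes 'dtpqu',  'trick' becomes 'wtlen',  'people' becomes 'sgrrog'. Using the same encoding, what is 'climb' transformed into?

Shifts by position in empire: pos 0: e→h (+3), pos 1: m→o (+2), pos 2: p→s (+3), pos 3: i→k (+2) — repeating every 2. The shifts repeat in a cycle of length 2: positions 0,1,… shift by +3, +2, then the pattern repeats.
For climb: c+3=f, l+2=n, i+3=l, m+2=o, b+3=e.

fnloe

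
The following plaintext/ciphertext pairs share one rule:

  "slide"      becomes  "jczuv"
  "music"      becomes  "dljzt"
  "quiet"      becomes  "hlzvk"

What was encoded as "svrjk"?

beast

Compare letters: s→j is +17, l→c is +17, i→z is +17 — a constant shift. This is a Caesar cipher with shift 17.
Reversing it on svrjk: s−17=b, v−17=e, r−17=a, j−17=s, k−17=t.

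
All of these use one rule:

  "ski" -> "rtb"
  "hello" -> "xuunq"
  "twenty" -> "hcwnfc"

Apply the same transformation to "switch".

qlcrfb

The output letters match the input read backwards, each shifted +9: ski reversed is iks. Two steps: reverse the string, then apply a Caesar shift of +9.
Applying it to switch: reverse → hctiws; then shift: h+9=q, c+9=l, t+9=c, i+9=r, w+9=f, s+9=b.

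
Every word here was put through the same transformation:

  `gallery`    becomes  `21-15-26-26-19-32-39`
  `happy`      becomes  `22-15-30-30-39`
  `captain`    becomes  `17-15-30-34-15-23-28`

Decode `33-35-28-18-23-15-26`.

g is letter #7 and maps to 21: an offset of 14. The number is (letter's place in the alphabet, a=1) + 14.
Decoding 33-35-28-18-23-15-26: 33→(33−14)÷1=19=s, 35→(35−14)÷1=21=u, 28→(28−14)÷1=14=n, 18→(18−14)÷1=4=d, 23→(23−14)÷1=9=i, 15→(15−14)÷1=1=a, 26→(26−14)÷1=12=l.

sundial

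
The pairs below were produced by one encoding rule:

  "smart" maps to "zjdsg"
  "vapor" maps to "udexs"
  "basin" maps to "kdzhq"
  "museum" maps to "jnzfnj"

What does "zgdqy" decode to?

stand

s(18)→z(25) and m(12)→j(9) fit y≡7x+3 (mod 26); the inverse of 7 mod 26 is 15. Treating letters as 0–25, the rule is x ↦ 7x + 3 (mod 26).
Decoding zgdqy: z(25)→15·(25−3)≡18=s; g(6)→15·(6−3)≡19=t; d(3)→15·(3−3)≡0=a; q(16)→15·(16−3)≡13=n; y(24)→15·(24−3)≡3=d (all mod 26).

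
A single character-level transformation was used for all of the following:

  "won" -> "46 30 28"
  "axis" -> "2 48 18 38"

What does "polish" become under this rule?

32 30 24 18 38 16

w(#23)→46 and o(#15)→30: differences scale by 2, so n = 2·pos + 0. Each letter becomes 2×(its alphabet position, a=1..z=26).
Applying it to polish: p=16→32, o=15→30, l=12→24, i=9→18, s=19→38, h=8→16.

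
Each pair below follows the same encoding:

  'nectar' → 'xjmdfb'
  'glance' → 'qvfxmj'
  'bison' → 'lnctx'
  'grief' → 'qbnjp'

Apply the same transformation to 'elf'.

Two shifts are in play — +5 for a/e/i/o/u, +10 for every other letter.
Applying it to elf: e(vowel)+5=j, l(cons)+10=v, f(cons)+10=p.

jvp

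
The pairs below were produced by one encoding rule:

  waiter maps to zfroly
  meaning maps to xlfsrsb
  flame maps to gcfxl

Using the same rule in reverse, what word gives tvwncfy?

scholar

w(22)→z(25) and a(0)→f(5) fit y≡21x+5 (mod 26); the inverse of 21 mod 26 is 5. Each letter's alphabet position (a=0..z=25) is mapped through 21·x+5 mod 26 — an affine cipher.
Undoing it on tvwncfy: t(19)→5·(19−5)≡18=s; v(21)→5·(21−5)≡2=c; w(22)→5·(22−5)≡7=h; n(13)→5·(13−5)≡14=o; c(2)→5·(2−5)≡11=l; f(5)→5·(5−5)≡0=a; y(24)→5·(24−5)≡17=r (all mod 26).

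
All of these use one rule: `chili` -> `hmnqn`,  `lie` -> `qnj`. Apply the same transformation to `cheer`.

hmjjw

Each letter is shifted forward by 5 in the alphabet (a Caesar shift of +5).
For cheer: c+5=h, h+5=m, e+5=j, e+5=j, r+5=w.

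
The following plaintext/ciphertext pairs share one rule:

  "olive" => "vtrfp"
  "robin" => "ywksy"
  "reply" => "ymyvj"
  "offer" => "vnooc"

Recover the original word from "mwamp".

Letter i (0-indexed) is shifted by i+7, so successive shifts are 7, 8, 9, ….
Reversing it on mwamp: m−7=f, w−8=o, a−9=r, m−10=c, p−11=e.

force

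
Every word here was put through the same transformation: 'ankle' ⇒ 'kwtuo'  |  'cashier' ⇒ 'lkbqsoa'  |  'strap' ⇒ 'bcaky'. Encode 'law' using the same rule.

Two shifts are in play — +10 for a/e/i/o/u, +9 for every other letter.
On law: l(cons)+9=u, a(vowel)+10=k, w(cons)+9=f.

ukf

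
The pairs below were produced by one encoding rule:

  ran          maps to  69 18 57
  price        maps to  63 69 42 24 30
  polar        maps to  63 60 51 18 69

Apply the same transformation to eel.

r(#18)→69 and a(#1)→18: differences scale by 3, so n = 3·pos + 15. Each letter becomes 3×(its alphabet position, a=1..z=26) + 15.
For eel: e=5→30, e=5→30, l=12→51.

30 30 51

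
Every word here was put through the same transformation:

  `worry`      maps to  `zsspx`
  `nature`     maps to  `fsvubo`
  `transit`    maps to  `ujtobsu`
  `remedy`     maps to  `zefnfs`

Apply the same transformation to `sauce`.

fdvbt

Two steps: reverse the string, then apply a Caesar shift of +1.
On sauce: reverse → ecuas; then shift: e+1=f, c+1=d, u+1=v, a+1=b, s+1=t.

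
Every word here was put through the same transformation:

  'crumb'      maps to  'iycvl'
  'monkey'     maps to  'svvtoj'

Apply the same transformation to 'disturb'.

In crumb: c→i is +6, r→y is +7, u→c is +8, m→v is +9 — the shift increases by 1 each position. Letter i (0-indexed) is shifted by i+6, so successive shifts are 6, 7, 8, ….
On disturb: d+6=j, i+7=p, s+8=a, t+9=c, u+10=e, r+11=c, b+12=n.

jpacecn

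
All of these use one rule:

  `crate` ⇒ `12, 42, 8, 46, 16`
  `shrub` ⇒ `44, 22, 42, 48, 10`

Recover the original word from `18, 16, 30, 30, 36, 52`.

fellow

c(#3)→12 and r(#18)→42: differences scale by 2, so n = 2·pos + 6. With a=1..z=26, the number is 2·pos + 6.
Undoing it on 18, 16, 30, 30, 36, 52: 18→(18−6)÷2=6=f, 16→(16−6)÷2=5=e, 30→(30−6)÷2=12=l, 30→(30−6)÷2=12=l, 36→(36−6)÷2=15=o, 52→(52−6)÷2=23=w.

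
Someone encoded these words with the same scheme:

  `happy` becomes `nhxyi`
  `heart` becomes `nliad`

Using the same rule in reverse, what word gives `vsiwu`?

plank

In happy: h→n is +6, a→h is +7, p→x is +8, p→y is +9 — the shift increases by 1 each position. The shift increases by 1 at each position, starting from +6: 6, 7, 8, ….
Decoding vsiwu: v−6=p, s−7=l, i−8=a, w−9=n, u−10=k.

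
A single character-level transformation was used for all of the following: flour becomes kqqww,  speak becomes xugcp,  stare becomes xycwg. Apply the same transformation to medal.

Two shifts are in play — +2 for a/e/i/o/u, +5 for every other letter.
On medal: m(cons)+5=r, e(vowel)+2=g, d(cons)+5=i, a(vowel)+2=c, l(cons)+5=q.

rgicq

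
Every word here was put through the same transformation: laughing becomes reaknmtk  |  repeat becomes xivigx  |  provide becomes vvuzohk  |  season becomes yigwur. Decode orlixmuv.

inferior

It's a Vigenère-style cipher with numeric key [6,4]: position i shifts by key[i mod 2].
Decoding orlixmuv: o−6=i, r−4=n, l−6=f, i−4=e, x−6=r, m−4=i, u−6=o, v−4=r.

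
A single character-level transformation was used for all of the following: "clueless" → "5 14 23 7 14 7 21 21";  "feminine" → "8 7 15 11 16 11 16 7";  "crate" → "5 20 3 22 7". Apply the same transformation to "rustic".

c is letter #3 and maps to 5: an offset of 2. Each letter is replaced by its alphabet position (a=1..z=26) + 2.
On rustic: r=18→20, u=21→23, s=19→21, t=20→22, i=9→11, c=3→5.

20 23 21 22 11 5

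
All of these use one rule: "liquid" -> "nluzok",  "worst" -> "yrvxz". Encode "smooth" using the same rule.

upstzo

Each letter shifts forward by (position + 2), i.e. 2, 3, 4, … — the shift grows by one for each successive letter.
Applying it to smooth: s+2=u, m+3=p, o+4=s, o+5=t, t+6=z, h+7=o.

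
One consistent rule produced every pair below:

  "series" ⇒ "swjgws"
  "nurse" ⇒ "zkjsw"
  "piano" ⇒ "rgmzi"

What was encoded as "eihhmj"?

collar

s(18)→s(18) and e(4)→w(22) fit y≡9x+12 (mod 26); the inverse of 9 mod 26 is 3. This is an affine cipher: with a=0,…,z=25, each position x becomes (9x+12) mod 26.
Decoding eihhmj: e(4)→3·(4−12)≡2=c; i(8)→3·(8−12)≡14=o; h(7)→3·(7−12)≡11=l; h(7)→3·(7−12)≡11=l; m(12)→3·(12−12)≡0=a; j(9)→3·(9−12)≡17=r (all mod 26).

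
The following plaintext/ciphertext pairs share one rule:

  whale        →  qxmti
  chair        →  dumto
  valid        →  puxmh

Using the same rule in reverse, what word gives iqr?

The output letters match the input read backwards, each shifted +12: whale reversed is elahw. Two steps: reverse the string, then apply a Caesar shift of +12.
Decoding iqr: shift back: i−12=w, q−12=e, r−12=f → wef; then reverse → few.

few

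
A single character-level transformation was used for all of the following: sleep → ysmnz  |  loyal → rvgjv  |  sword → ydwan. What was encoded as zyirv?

trail

In sleep: s→y is +6, l→s is +7, e→m is +8, e→n is +9 — the shift increases by 1 each position. The shift increases by 1 at each position, starting from +6: 6, 7, 8, ….
Reversing it on zyirv: z−6=t, y−7=r, i−8=a, r−9=i, v−10=l.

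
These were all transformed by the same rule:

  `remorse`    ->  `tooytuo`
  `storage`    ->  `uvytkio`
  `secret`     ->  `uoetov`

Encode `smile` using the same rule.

uosno

The shift depends on letter class: consonant r→t is +2, but vowel e→o is +10. The rule splits by letter class: vowels +10, consonants +2.
On smile: s(cons)+2=u, m(cons)+2=o, i(vowel)+10=s, l(cons)+2=n, e(vowel)+10=o.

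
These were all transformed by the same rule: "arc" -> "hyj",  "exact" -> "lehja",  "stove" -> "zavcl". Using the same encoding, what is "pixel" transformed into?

Compare letters: a→h is +7, r→y is +7, c→j is +7 — a constant shift. Every letter moves 7 places later in the alphabet, wrapping around z→a.
Applying it to pixel: p+7=w, i+7=p, x+7=e, e+7=l, l+7=s.

wpels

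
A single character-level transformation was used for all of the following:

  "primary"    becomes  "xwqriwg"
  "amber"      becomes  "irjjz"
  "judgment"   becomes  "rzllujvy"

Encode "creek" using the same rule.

Shifts by position in primary: pos 0: p→x (+8), pos 1: r→w (+5), pos 2: i→q (+8), pos 3: m→r (+5) — repeating every 2. The shifts repeat in a cycle of length 2: positions 0,1,… shift by +8, +5, then the pattern repeats.
On creek: c+8=k, r+5=w, e+8=m, e+5=j, k+8=s.

kwmjs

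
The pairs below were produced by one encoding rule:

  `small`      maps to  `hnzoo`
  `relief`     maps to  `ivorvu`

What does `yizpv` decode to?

Letters are reflected about the middle of the alphabet (position → 25−position): Atbash.
Reversing it on yizpv: y↔b, i↔r, z↔a, p↔k, v↔e.

brake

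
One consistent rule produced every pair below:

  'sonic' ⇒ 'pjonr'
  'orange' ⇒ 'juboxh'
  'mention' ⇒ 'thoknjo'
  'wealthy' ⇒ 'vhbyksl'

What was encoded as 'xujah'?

s(18)→p(15) and o(14)→j(9) fit y≡21x+1 (mod 26); the inverse of 21 mod 26 is 5. This is an affine cipher: with a=0,…,z=25, each position x becomes (21x+1) mod 26.
Undoing it on xujah: x(23)→5·(23−1)≡6=g; u(20)→5·(20−1)≡17=r; j(9)→5·(9−1)≡14=o; a(0)→5·(0−1)≡21=v; h(7)→5·(7−1)≡4=e (all mod 26).

grove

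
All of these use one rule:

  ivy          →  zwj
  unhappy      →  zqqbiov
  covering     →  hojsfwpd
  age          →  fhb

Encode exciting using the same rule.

hojujdyf

The output letters match the input read backwards, each shifted +1: ivy reversed is yvi. Two steps: reverse the string, then apply a Caesar shift of +1.
Applying it to exciting: reverse → gniticxe; then shift: g+1=h, n+1=o, i+1=j, t+1=u, i+1=j, c+1=d, x+1=y, e+1=f.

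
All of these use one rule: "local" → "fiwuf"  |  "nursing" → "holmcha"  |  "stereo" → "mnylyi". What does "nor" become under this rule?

This is a Caesar cipher with shift 20.
For nor: n+20=h, o+20=i, r+20=l.

hil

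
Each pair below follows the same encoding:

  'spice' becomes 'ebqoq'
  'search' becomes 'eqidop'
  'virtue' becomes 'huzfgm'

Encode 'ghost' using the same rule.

It's a Vigenère-style cipher with numeric key [12,12,8]: position i shifts by key[i mod 3].
Applying it to ghost: g+12=s, h+12=t, o+8=w, s+12=e, t+12=f.

stwef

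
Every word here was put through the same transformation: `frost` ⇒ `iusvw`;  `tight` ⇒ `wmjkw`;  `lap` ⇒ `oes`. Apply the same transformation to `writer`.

zumwiu

The rule splits by letter class: vowels +4, consonants +3.
Applying it to writer: w(cons)+3=z, r(cons)+3=u, i(vowel)+4=m, t(cons)+3=w, e(vowel)+4=i, r(cons)+3=u.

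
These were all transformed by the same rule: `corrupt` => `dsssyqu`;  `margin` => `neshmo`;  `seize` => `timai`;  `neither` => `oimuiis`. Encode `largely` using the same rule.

meshimz

The shift depends on letter class: consonant c→d is +1, but vowel o→s is +4. Vowels shift forward by 4 and consonants shift forward by 1.
Applying it to largely: l(cons)+1=m, a(vowel)+4=e, r(cons)+1=s, g(cons)+1=h, e(vowel)+4=i, l(cons)+1=m, y(cons)+1=z.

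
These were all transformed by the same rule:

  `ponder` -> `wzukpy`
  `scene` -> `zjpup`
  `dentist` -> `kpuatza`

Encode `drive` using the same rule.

kytcp

The shift depends on letter class: consonant p→w is +7, but vowel o→z is +11. Vowels shift forward by 11 and consonants shift forward by 7.
For drive: d(cons)+7=k, r(cons)+7=y, i(vowel)+11=t, v(cons)+7=c, e(vowel)+11=p.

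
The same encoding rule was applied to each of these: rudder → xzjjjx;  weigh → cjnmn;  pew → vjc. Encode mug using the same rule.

szm

The shift depends on letter class: consonant r→x is +6, but vowel u→z is +5. The rule splits by letter class: vowels +5, consonants +6.
Applying it to mug: m(cons)+6=s, u(vowel)+5=z, g(cons)+6=m.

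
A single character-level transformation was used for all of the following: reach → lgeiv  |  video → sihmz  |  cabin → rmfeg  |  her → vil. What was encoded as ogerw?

The output letters match the input read backwards, each shifted +4: reach reversed is hcaer. Read the word backwards and shift each letter +4.
Decoding ogerw: shift back: o−4=k, g−4=c, e−4=a, r−4=n, w−4=s → kcans; then reverse → snack.

snack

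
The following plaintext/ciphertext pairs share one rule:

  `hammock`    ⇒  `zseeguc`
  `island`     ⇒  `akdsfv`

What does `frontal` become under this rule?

xjgflsd

This is a Caesar cipher with shift 18.
On frontal: f+18=x, r+18=j, o+18=g, n+18=f, t+18=l, a+18=s, l+18=d.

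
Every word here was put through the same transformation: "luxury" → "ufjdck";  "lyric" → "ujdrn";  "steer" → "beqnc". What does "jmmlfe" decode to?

Shifts by position in luxury: pos 0: l→u (+9), pos 1: u→f (+11), pos 2: x→j (+12), pos 3: u→d (+9), pos 4: r→c (+11), pos 5: y→k (+12) — repeating every 3. The shifts repeat in a cycle of length 3: positions 0,1,… shift by +9, +11, +12, then the pattern repeats.
Undoing it on jmmlfe: j−9=a, m−11=b, m−12=a, l−9=c, f−11=u, e−12=s.

abacus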